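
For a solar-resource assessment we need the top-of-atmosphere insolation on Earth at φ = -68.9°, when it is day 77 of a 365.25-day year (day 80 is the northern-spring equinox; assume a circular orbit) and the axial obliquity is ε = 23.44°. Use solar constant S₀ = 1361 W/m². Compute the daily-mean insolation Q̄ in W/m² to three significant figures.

Solar longitude: λ_s = 360° × (77 − 80)/365.25 = -2.957°, i.e. -2.957° + 360° = 357.043°.
sin δ = sin 23.44° × sin 357.043° = -0.02052, so δ = -1.176°.
cos H₀ = −tan(-68.9°) tan(-1.176°) = -0.0532, H₀ = 1.6240 rad.
Bracket: H₀ sin φ sin δ + cos φ cos δ sin H₀ = 1.6240×-0.93295×-0.02052 + 0.36000×0.99979×0.99858 = 0.031090 + 0.359413 = 0.390503.
Q̄ = (S₀/π) × [bracket] = (1361/π) × 0.390503 = 169.2 W/m².

Q̄ ≈ 169 W/m²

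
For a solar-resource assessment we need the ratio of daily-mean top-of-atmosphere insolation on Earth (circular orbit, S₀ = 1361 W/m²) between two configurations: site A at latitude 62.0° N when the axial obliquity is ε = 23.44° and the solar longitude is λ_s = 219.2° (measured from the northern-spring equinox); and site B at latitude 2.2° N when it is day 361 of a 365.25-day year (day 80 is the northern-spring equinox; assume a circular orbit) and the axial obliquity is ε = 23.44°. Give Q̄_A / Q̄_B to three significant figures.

— Configuration A (φ=+62.0°):
Solar declination: sin δ = sin ε · sin λ_s = sin 23.44° × sin 219.2° = -0.25141, so δ = -14.561°.
cos H₀ = −tan(+62.0°) tan(-14.561°) = 0.4885, H₀ = 1.0604 rad.
Bracket: H₀ sin φ sin δ + cos φ cos δ sin H₀ = 1.0604×0.88295×-0.25141 + 0.46947×0.96788×0.87255 = -0.235390 + 0.396479 = 0.161089.
Q̄ = (S₀/π) × [bracket] = (1361/π) × 0.161089 = 69.787 W/m².
— Configuration B (φ=+2.2°):
Solar longitude: λ_s = 360° × (361 − 80)/365.25 = 276.961°.
sin δ = sin 23.44° × sin 276.961° = -0.39486, so δ = -23.257°.
cos H₀ = −tan(+2.2°) tan(-23.257°) = 0.0165, H₀ = 1.5543 rad.
Bracket: H₀ sin φ sin δ + cos φ cos δ sin H₀ = 1.5543×0.03839×-0.39486 + 0.99926×0.91874×0.99986 = -0.023561 + 0.917932 = 0.894371.
Q̄ = (S₀/π) × [bracket] = (1361/π) × 0.894371 = 387.46 W/m².
Ratio Q̄_A / Q̄_B = 69.787 / 387.46 = 0.1801.

Q̄_A / Q̄_B ≈ 0.180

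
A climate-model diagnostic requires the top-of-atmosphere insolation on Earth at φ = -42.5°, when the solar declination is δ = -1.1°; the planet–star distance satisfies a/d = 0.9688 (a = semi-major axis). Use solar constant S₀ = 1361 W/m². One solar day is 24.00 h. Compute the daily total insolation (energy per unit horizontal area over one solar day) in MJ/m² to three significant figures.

26.6 MJ/m²

cos H₀ = −tan(-42.5°) tan(-1.100°) = -0.0176, H₀ = 1.5884 rad.
Bracket: H₀ sin φ sin δ + cos φ cos δ sin H₀ = 1.5884×-0.67559×-0.01920 + 0.73728×0.99982×0.99985 = 0.020604 + 0.737037 = 0.757641.
Inverse-square distance factor (a/d)² = 0.9688² = 0.938573.
Q̄ = (S₀/π) × 0.938573 × [bracket] = (1361/π) × 0.938573 × 0.757641 = 308.06 W/m².
Daily total = Q̄ × 24.00 h × 3600 s/h = 308.06 × 24.00 × 3600 / 10⁶ = 26.62 MJ/m².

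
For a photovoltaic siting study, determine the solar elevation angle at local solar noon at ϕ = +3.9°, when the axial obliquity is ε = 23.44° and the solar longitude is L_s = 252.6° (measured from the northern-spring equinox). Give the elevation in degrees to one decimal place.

63.8°

Solar declination: sin δ = sin ε · sin L_s = sin 23.44° × sin 252.6° = -0.37959, so δ = -22.308°.
At local noon the hour angle is zero, so the zenith angle equals |ϕ − δ| = |+3.9° − (-22.308°)| = 26.208°.
Elevation = 90° − 26.208° = 63.8°.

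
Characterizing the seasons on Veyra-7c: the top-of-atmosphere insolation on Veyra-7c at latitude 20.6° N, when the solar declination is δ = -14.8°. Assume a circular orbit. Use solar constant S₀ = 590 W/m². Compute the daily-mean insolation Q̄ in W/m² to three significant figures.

cos H₀ = −tan(+20.6°) tan(-14.800°) = 0.0993, H₀ = 1.4713 rad.
Bracket: H₀ sin φ sin δ + cos φ cos δ sin H₀ = 1.4713×0.35184×-0.25545 + 0.93606×0.96682×0.99506 = -0.132237 + 0.900531 = 0.768294.
Q̄ = (S₀/π) × [bracket] = (590/π) × 0.768294 = 144.3 W/m².

Q̄ ≈ 144 W/m²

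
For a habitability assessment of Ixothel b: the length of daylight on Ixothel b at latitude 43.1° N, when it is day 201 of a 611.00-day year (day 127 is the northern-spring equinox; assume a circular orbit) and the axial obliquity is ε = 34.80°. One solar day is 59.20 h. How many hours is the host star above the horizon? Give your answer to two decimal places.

37.37 h

Solar longitude: λ_s = 360° × (201 − 127)/611.00 = 43.601°.
sin δ = sin 34.80° × sin 43.601° = 0.39358, so δ = +23.177°.
cos H₀ = −tan φ · tan δ = −tan(+43.1°) × tan(+23.177°) = -0.4006, so H₀ = 1.9830 rad = 113.62°.
Daylight = 2H₀/(2π) × 59.20 h = (1.9830/π) × 59.20 = 37.37 h.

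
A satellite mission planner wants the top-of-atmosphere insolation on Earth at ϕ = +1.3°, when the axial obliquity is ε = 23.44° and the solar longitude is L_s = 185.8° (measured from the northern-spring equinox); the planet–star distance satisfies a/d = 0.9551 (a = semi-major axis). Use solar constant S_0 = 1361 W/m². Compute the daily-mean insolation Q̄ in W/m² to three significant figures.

Solar declination: sin δ = sin ε · sin L_s = sin 23.44° × sin 185.8° = -0.04020, so δ = -2.304°.
cos h₀ = −tan(+1.3°) tan(-2.304°) = 0.0009, h₀ = 1.5699 rad.
Bracket: h₀ sin ϕ sin δ + cos ϕ cos δ sin h₀ = 1.5699×0.02269×-0.04020 + 0.99974×0.99919×1.00000 = -0.001432 + 0.998930 = 0.997498.
Inverse-square distance factor (a/d)² = 0.9551² = 0.912216.
Q̄ = (S_0/π) × 0.912216 × [bracket] = (1361/π) × 0.912216 × 0.997498 = 394.2 W/m².

Q̄ ≈ 394 W/m²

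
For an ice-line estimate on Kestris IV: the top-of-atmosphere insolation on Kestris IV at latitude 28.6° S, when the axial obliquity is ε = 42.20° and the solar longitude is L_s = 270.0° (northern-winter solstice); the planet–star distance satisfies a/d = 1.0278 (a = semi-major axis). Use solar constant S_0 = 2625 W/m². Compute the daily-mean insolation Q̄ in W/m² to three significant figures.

Q̄ ≈ 1.09e+03 W/m²

Solar declination: sin δ = sin ε · sin L_s = sin 42.20° × sin 270.0° = -0.67172, so δ = -42.200°.
cos h₀ = −tan(-28.6°) tan(-42.200°) = -0.4944, h₀ = 2.0879 rad.
Bracket: h₀ sin ϕ sin δ + cos ϕ cos δ sin h₀ = 2.0879×-0.47869×-0.67172 + 0.87798×0.74080×0.86925 = 0.671355 + 0.565367 = 1.236722.
Inverse-square distance factor (a/d)² = 1.0278² = 1.056373.
Q̄ = (S_0/π) × 1.056373 × [bracket] = (2625/π) × 1.056373 × 1.236722 = 1092 W/m².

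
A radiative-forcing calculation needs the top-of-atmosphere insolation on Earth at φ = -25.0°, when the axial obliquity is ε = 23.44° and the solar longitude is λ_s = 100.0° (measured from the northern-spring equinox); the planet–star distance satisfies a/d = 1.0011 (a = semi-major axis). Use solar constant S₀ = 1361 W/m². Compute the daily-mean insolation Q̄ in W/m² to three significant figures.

Solar declination: sin δ = sin ε · sin λ_s = sin 23.44° × sin 100.0° = 0.39175, so δ = +23.063°.
cos H₀ = −tan(-25.0°) tan(+23.063°) = 0.1985, H₀ = 1.3709 rad.
Bracket: H₀ sin φ sin δ + cos φ cos δ sin H₀ = 1.3709×-0.42262×0.39175 + 0.90631×0.92007×0.98009 = -0.226968 + 0.817266 = 0.590298.
Inverse-square distance factor (a/d)² = 1.0011² = 1.002201.
Q̄ = (S₀/π) × 1.002201 × [bracket] = (1361/π) × 1.002201 × 0.590298 = 256.3 W/m².

Q̄ ≈ 256 W/m²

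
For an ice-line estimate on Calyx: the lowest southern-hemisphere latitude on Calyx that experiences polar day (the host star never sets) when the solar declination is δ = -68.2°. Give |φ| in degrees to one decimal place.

Polar day requires cos H₀ = −tan φ tan δ ≤ −1, i.e. tan φ tan δ ≥ 1.
The boundary is |tan φ| · |tan δ| = 1, so |φ| = 90° − |δ| = 90° − 68.2° = 21.8° in the southern hemisphere.

|φ| = 21.8°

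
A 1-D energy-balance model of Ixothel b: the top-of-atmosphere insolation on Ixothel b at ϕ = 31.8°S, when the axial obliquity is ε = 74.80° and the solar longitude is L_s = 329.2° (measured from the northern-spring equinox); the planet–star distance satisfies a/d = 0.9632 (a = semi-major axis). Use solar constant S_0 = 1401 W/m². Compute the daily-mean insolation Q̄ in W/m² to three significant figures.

Solar declination: sin δ = sin ε · sin L_s = sin 74.80° × sin 329.2° = -0.49413, so δ = -29.612°.
cos h₀ = −tan(-31.8°) tan(-29.612°) = -0.3524, h₀ = 1.9309 rad.
Bracket: h₀ sin ϕ sin δ + cos ϕ cos δ sin h₀ = 1.9309×-0.52696×-0.49413 + 0.84989×0.86939×0.93585 = 0.502781 + 0.691486 = 1.194267.
Inverse-square distance factor (a/d)² = 0.9632² = 0.927754.
Q̄ = (S_0/π) × 0.927754 × [bracket] = (1401/π) × 0.927754 × 1.194267 = 494.1 W/m².

Q̄ ≈ 494 W/m²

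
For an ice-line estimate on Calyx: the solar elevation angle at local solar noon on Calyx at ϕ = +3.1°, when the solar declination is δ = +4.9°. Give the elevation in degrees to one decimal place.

88.2°

At local noon the hour angle is zero, so the zenith angle equals |ϕ − δ| = |+3.1° − (+4.900°)| = 1.800°.
Elevation = 90° − 1.800° = 88.2°.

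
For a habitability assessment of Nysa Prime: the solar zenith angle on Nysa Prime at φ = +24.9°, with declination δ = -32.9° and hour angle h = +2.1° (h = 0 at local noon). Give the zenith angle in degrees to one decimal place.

θ_z = 57.8°

cos θ_z = sin φ sin δ + cos φ cos δ cos h = -0.228696 + 0.761061 = 0.532365.
θ_z = arccos(0.532365) = 57.8°.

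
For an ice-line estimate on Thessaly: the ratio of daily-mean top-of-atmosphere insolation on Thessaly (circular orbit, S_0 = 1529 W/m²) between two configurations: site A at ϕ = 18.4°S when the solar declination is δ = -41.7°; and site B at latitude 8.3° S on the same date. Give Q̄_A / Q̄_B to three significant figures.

Q̄_A / Q̄_B ≈ 1.19

— Configuration A (ϕ=-18.4°):
cos h₀ = −tan(-18.4°) tan(-41.700°) = -0.2964, h₀ = 1.8717 rad.
Bracket: h₀ sin ϕ sin δ + cos ϕ cos δ sin h₀ = 1.8717×-0.31565×-0.66523 + 0.94888×0.74664×0.95507 = 0.393019 + 0.676640 = 1.069659.
Q̄ = (S_0/π) × [bracket] = (1529/π) × 1.069659 = 520.60 W/m².
— Configuration B (ϕ=-8.3°):
cos h₀ = −tan(-8.3°) tan(-41.700°) = -0.1300, h₀ = 1.7011 rad.
Bracket: h₀ sin ϕ sin δ + cos ϕ cos δ sin h₀ = 1.7011×-0.14436×-0.66523 + 0.98953×0.74664×0.99152 = 0.163361 + 0.732557 = 0.895918.
Q̄ = (S_0/π) × [bracket] = (1529/π) × 0.895918 = 436.04 W/m².
Ratio Q̄_A / Q̄_B = 520.60 / 436.04 = 1.194.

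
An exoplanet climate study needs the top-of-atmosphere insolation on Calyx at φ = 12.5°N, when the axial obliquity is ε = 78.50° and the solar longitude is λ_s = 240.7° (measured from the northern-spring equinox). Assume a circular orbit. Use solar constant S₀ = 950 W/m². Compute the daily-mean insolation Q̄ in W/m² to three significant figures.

Solar declination: sin δ = sin ε · sin λ_s = sin 78.50° × sin 240.7° = -0.85456, so δ = -58.711°.
cos H₀ = −tan(+12.5°) tan(-58.711°) = 0.3648, H₀ = 1.1974 rad.
Bracket: H₀ sin φ sin δ + cos φ cos δ sin H₀ = 1.1974×0.21644×-0.85456 + 0.97630×0.51935×0.93109 = -0.221472 + 0.472101 = 0.250629.
Q̄ = (S₀/π) × [bracket] = (950/π) × 0.250629 = 75.79 W/m².

Q̄ ≈ 75.8 W/m²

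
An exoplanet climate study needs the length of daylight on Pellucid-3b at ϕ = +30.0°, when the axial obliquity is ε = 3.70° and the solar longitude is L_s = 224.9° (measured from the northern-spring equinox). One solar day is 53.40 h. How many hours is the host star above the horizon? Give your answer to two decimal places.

Solar declination: sin δ = sin ε · sin L_s = sin 3.70° × sin 224.9° = -0.04555, so δ = -2.611°.
cos h₀ = −tan ϕ · tan δ = −tan(+30.0°) × tan(-2.611°) = 0.0263, so h₀ = 1.5445 rad = 88.49°.
Daylight = 2h₀/(2π) × 53.40 h = (1.5445/π) × 53.40 = 26.25 h.

26.25 h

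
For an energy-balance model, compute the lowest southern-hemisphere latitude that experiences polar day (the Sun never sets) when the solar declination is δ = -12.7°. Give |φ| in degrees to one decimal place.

Polar day requires cos H₀ = −tan φ tan δ ≤ −1, i.e. tan φ tan δ ≥ 1.
The boundary is |tan φ| · |tan δ| = 1, so |φ| = 90° − |δ| = 90° − 12.7° = 77.3° in the southern hemisphere.

|φ| = 77.3°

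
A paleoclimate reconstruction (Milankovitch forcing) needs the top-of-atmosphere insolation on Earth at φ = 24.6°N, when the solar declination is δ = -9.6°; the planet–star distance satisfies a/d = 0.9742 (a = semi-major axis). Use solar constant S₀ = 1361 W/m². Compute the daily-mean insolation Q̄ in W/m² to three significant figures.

Q̄ ≈ 325 W/m²

cos H₀ = −tan(+24.6°) tan(-9.600°) = 0.0774, H₀ = 1.4933 rad.
Bracket: H₀ sin φ sin δ + cos φ cos δ sin H₀ = 1.4933×0.41628×-0.16677 + 0.90924×0.98600×0.99700 = -0.103669 + 0.893821 = 0.790152.
Inverse-square distance factor (a/d)² = 0.9742² = 0.949066.
Q̄ = (S₀/π) × 0.949066 × [bracket] = (1361/π) × 0.949066 × 0.790152 = 324.9 W/m².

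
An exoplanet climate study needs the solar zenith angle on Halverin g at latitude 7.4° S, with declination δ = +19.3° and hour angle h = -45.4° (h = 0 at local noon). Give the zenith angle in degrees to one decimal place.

cos θ_z = sin φ sin δ + cos φ cos δ cos h = -0.042569 + 0.657173 = 0.614604.
θ_z = arccos(0.614604) = 52.1°.

θ_z = 52.1°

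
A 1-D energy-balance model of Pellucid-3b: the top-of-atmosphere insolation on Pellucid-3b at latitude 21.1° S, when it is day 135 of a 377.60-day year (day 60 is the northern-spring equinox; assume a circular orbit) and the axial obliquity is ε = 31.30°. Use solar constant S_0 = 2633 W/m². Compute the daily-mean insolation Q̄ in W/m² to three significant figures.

Solar longitude: L_s = 360° × (135 − 60)/377.60 = 71.504°.
sin δ = sin 31.30° × sin 71.504° = 0.49268, so δ = +29.517°.
cos h₀ = −tan(-21.1°) tan(+29.517°) = 0.2185, h₀ = 1.3506 rad.
Bracket: h₀ sin ϕ sin δ + cos ϕ cos δ sin h₀ = 1.3506×-0.36000×0.49268 + 0.93295×0.87021×0.97584 = -0.239549 + 0.792248 = 0.552699.
Q̄ = (S_0/π) × [bracket] = (2633/π) × 0.552699 = 463.2 W/m².

Q̄ ≈ 463 W/m²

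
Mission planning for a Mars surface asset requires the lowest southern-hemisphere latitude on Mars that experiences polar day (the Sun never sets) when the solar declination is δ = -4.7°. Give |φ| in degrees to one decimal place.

Polar day requires cos H₀ = −tan φ tan δ ≤ −1, i.e. tan φ tan δ ≥ 1.
The boundary is |tan φ| · |tan δ| = 1, so |φ| = 90° − |δ| = 90° − 4.7° = 85.3° in the southern hemisphere.

|φ| = 85.3°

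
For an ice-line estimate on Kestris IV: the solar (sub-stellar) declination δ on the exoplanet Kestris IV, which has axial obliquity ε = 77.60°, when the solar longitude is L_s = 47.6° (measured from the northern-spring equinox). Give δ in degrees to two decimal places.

sin δ = sin ε · sin L_s = sin 77.60° × sin 47.6° = 0.721229.
δ = arcsin(0.721229) = +46.16°.

δ = +46.16°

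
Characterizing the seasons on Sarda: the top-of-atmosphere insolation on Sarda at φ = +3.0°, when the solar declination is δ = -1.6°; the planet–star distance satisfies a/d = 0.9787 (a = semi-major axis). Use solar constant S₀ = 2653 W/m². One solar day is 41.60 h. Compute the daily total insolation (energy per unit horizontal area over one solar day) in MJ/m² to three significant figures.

121 MJ/m²

cos H₀ = −tan(+3.0°) tan(-1.600°) = 0.0015, H₀ = 1.5693 rad.
Bracket: H₀ sin φ sin δ + cos φ cos δ sin H₀ = 1.5693×0.05234×-0.02792 + 0.99863×0.99961×1.00000 = -0.002293 + 0.998241 = 0.995948.
Inverse-square distance factor (a/d)² = 0.9787² = 0.957854.
Q̄ = (S₀/π) × 0.957854 × [bracket] = (2653/π) × 0.957854 × 0.995948 = 805.61 W/m².
Daily total = Q̄ × 41.60 h × 3600 s/h = 805.61 × 41.60 × 3600 / 10⁶ = 120.6 MJ/m².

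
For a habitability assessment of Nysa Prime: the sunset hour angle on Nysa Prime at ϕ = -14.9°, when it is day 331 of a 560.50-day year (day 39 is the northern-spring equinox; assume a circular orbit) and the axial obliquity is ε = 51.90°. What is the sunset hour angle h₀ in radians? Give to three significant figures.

Solar longitude: L_s = 360° × (331 − 39)/560.50 = 187.547°.
sin δ = sin 51.90° × sin 187.547° = -0.10335, so δ = -5.932°.
cos h₀ = −tan ϕ · tan δ = −tan(-14.9°) × tan(-5.932°) = -0.0276, so h₀ = 1.5984 rad = 91.58°.

h₀ = 1.60 rad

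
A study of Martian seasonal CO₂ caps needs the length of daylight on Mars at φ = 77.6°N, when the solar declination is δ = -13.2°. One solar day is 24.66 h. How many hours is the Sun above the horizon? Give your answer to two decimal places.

cos H₀ = −tan φ · tan δ = 1.0668 ≥ 1, so the Sun never rises (polar night) and H₀ = 0.
Daylight = 2H₀/(2π) × 24.66 h = (0.0000/π) × 24.66 = 0.00 h.

0.00 h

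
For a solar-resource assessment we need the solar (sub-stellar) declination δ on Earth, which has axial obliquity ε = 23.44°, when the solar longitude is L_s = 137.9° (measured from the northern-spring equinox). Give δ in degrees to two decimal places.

sin δ = sin ε · sin L_s = sin 23.44° × sin 137.9° = 0.266688.
δ = arcsin(0.266688) = +15.47°.

δ = +15.47°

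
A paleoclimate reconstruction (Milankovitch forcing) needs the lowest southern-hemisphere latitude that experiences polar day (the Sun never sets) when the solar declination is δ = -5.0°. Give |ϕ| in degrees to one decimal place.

Polar day requires cos h₀ = −tan ϕ tan δ ≤ −1, i.e. tan ϕ tan δ ≥ 1.
The boundary is |tan ϕ| · |tan δ| = 1, so |ϕ| = 90° − |δ| = 90° − 5.0° = 85.0° in the southern hemisphere.

|ϕ| = 85.0°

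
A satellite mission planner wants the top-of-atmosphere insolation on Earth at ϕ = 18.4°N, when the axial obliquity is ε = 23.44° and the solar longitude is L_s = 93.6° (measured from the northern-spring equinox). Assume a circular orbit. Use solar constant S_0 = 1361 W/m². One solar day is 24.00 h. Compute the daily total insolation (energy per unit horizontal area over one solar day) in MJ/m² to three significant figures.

Solar declination: sin δ = sin ε · sin L_s = sin 23.44° × sin 93.6° = 0.39700, so δ = +23.391°.
cos h₀ = −tan(+18.4°) tan(+23.391°) = -0.1439, h₀ = 1.7152 rad.
Bracket: h₀ sin ϕ sin δ + cos ϕ cos δ sin h₀ = 1.7152×0.31565×0.39700 + 0.94888×0.91782×0.98959 = 0.214937 + 0.861835 = 1.076772.
Q̄ = (S_0/π) × [bracket] = (1361/π) × 1.076772 = 466.48 W/m².
Daily total = Q̄ × 24.00 h × 3600 s/h = 466.48 × 24.00 × 3600 / 10⁶ = 40.30 MJ/m².

40.3 MJ/m²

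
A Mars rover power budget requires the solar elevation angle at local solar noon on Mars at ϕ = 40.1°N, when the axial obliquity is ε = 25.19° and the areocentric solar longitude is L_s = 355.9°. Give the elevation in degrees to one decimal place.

sin δ = sin 25.19° × sin 355.9° = -0.03043, so δ = -1.744°.
At local noon the hour angle is zero, so the zenith angle equals |ϕ − δ| = |+40.1° − (-1.744°)| = 41.844°.
Elevation = 90° − 41.844° = 48.2°.

48.2°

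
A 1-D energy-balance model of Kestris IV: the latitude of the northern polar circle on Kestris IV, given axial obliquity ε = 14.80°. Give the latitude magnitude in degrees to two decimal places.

75.20°

The polar circle is the lowest latitude that experiences at least one full rotation of continuous daylight at the northern-summer solstice; it lies at |ϕ| = 90° − ε = 90° − 14.80° = 75.20°.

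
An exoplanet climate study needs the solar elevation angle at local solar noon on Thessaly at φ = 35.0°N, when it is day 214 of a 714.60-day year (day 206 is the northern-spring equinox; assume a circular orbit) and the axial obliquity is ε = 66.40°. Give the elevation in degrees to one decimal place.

Solar longitude: λ_s = 360° × (214 − 206)/714.60 = 4.030°.
sin δ = sin 66.40° × sin 4.030° = 0.06440, so δ = +3.693°.
At local noon the hour angle is zero, so the zenith angle equals |φ − δ| = |+35.0° − (+3.693°)| = 31.307°.
Elevation = 90° − 31.307° = 58.7°.

58.7°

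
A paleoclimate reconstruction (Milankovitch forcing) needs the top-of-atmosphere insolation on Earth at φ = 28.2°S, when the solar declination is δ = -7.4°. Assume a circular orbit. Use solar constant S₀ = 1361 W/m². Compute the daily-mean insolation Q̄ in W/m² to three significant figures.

Q̄ ≈ 421 W/m²

cos H₀ = −tan(-28.2°) tan(-7.400°) = -0.0696, H₀ = 1.6405 rad.
Bracket: H₀ sin φ sin δ + cos φ cos δ sin H₀ = 1.6405×-0.47255×-0.12880 + 0.88130×0.99167×0.99757 = 0.099848 + 0.871835 = 0.971683.
Q̄ = (S₀/π) × [bracket] = (1361/π) × 0.971683 = 421.0 W/m².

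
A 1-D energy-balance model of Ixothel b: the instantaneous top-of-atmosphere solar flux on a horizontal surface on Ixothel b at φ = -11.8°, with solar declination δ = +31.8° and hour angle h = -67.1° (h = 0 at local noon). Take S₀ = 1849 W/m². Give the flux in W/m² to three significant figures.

cos θ_z = sin φ sin δ + cos φ cos δ cos h = -0.107760 + 0.323725 = 0.215965.
Flux = S₀ · cos θ_z = 1849 × 0.215965 = 399.3 W/m².

399 W/m²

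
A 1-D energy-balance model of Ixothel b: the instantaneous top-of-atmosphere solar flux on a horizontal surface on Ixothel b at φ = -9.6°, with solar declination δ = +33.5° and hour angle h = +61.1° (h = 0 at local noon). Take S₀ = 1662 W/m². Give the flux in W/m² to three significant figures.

cos θ_z = sin φ sin δ + cos φ cos δ cos h = -0.092046 + 0.397359 = 0.305313.
Flux = S₀ · cos θ_z = 1662 × 0.305313 = 507.4 W/m².

507 W/m²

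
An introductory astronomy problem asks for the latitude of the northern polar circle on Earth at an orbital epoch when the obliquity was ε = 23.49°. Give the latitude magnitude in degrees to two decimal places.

66.51°

The polar circle is the lowest latitude that experiences at least one full rotation of continuous daylight at the northern-summer solstice; it lies at |φ| = 90° − ε = 90° − 23.49° = 66.51°.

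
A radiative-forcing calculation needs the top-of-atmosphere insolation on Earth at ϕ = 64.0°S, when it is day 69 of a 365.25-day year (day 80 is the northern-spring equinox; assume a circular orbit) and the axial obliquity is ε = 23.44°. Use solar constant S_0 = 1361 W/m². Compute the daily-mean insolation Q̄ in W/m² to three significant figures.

Q̄ ≈ 237 W/m²

Solar longitude: L_s = 360° × (69 − 80)/365.25 = -10.842°, i.e. -10.842° + 360° = 349.158°.
sin δ = sin 23.44° × sin 349.158° = -0.07482, so δ = -4.291°.
cos h₀ = −tan(-64.0°) tan(-4.291°) = -0.1538, h₀ = 1.7253 rad.
Bracket: h₀ sin ϕ sin δ + cos ϕ cos δ sin h₀ = 1.7253×-0.89879×-0.07482 + 0.43837×0.99720×0.98810 = 0.116022 + 0.431941 = 0.547963.
Q̄ = (S_0/π) × [bracket] = (1361/π) × 0.547963 = 237.4 W/m².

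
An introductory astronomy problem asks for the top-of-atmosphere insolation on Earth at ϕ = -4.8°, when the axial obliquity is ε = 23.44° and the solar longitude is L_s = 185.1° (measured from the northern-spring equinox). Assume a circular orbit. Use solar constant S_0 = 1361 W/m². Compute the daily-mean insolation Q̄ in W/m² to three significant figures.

Q̄ ≈ 433 W/m²

Solar declination: sin δ = sin ε · sin L_s = sin 23.44° × sin 185.1° = -0.03536, so δ = -2.026°.
cos h₀ = −tan(-4.8°) tan(-2.026°) = -0.0030, h₀ = 1.5738 rad.
Bracket: h₀ sin ϕ sin δ + cos ϕ cos δ sin h₀ = 1.5738×-0.08368×-0.03536 + 0.99649×0.99937×1.00000 = 0.004657 + 0.995862 = 1.000519.
Q̄ = (S_0/π) × [bracket] = (1361/π) × 1.000519 = 433.4 W/m².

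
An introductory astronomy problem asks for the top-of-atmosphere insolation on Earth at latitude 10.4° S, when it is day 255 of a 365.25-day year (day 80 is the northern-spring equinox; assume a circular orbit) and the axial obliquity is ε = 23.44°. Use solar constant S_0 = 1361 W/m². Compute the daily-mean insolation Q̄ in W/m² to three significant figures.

Q̄ ≈ 419 W/m²

Solar longitude: L_s = 360° × (255 − 80)/365.25 = 172.485°.
sin δ = sin 23.44° × sin 172.485° = 0.05203, so δ = +2.982°.
cos h₀ = −tan(-10.4°) tan(+2.982°) = 0.0096, h₀ = 1.5612 rad.
Bracket: h₀ sin ϕ sin δ + cos ϕ cos δ sin h₀ = 1.5612×-0.18052×0.05203 + 0.98357×0.99865×0.99995 = -0.014664 + 0.982193 = 0.967529.
Q̄ = (S_0/π) × [bracket] = (1361/π) × 0.967529 = 419.2 W/m².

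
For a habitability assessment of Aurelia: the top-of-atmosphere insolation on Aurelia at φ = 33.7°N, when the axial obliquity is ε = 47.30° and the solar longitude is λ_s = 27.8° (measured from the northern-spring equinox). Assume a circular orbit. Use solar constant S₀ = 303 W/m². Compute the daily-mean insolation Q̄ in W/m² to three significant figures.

Solar declination: sin δ = sin ε · sin λ_s = sin 47.30° × sin 27.8° = 0.34275, so δ = +20.045°.
cos H₀ = −tan(+33.7°) tan(+20.045°) = -0.2433, H₀ = 1.8166 rad.
Bracket: H₀ sin φ sin δ + cos φ cos δ sin H₀ = 1.8166×0.55484×0.34275 + 0.83195×0.93943×0.96994 = 0.345465 + 0.758065 = 1.103530.
Q̄ = (S₀/π) × [bracket] = (303/π) × 1.103530 = 106.4 W/m².

Q̄ ≈ 106 W/m²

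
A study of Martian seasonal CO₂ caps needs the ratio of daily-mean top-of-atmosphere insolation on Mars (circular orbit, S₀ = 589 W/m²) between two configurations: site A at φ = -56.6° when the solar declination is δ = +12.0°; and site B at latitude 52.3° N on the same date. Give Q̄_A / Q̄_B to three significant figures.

Q̄_A / Q̄_B ≈ 0.334

— Configuration A (φ=-56.6°):
cos H₀ = −tan(-56.6°) tan(+12.000°) = 0.3224, H₀ = 1.2426 rad.
Bracket: H₀ sin φ sin δ + cos φ cos δ sin H₀ = 1.2426×-0.83485×0.20791 + 0.55048×0.97815×0.94662 = -0.215683 + 0.509709 = 0.294026.
Q̄ = (S₀/π) × [bracket] = (589/π) × 0.294026 = 55.125 W/m².
— Configuration B (φ=+52.3°):
cos H₀ = −tan(+52.3°) tan(+12.000°) = -0.2750, H₀ = 1.8494 rad.
Bracket: H₀ sin φ sin δ + cos φ cos δ sin H₀ = 1.8494×0.79122×0.20791 + 0.61153×0.97815×0.96144 = 0.304231 + 0.575103 = 0.879334.
Q̄ = (S₀/π) × [bracket] = (589/π) × 0.879334 = 164.86 W/m².
Ratio Q̄_A / Q̄_B = 55.125 / 164.86 = 0.3344.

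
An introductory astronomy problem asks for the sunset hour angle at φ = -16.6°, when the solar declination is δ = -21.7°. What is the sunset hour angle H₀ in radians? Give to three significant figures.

cos H₀ = −tan φ · tan δ = −tan(-16.6°) × tan(-21.700°) = -0.1186, so H₀ = 1.6897 rad = 96.81°.

H₀ = 1.69 rad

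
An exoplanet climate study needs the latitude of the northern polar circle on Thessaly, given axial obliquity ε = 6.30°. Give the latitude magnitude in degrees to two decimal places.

The polar circle is the lowest latitude that experiences at least one full rotation of continuous daylight at the northern-summer solstice; it lies at |φ| = 90° − ε = 90° − 6.30° = 83.70°.

83.70°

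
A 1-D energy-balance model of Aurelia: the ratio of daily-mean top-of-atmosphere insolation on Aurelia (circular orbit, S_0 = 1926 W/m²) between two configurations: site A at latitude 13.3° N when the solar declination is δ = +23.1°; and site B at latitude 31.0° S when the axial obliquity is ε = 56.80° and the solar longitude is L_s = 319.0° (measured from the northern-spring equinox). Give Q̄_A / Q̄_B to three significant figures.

— Configuration A (ϕ=+13.3°):
cos h₀ = −tan(+13.3°) tan(+23.100°) = -0.1008, h₀ = 1.6718 rad.
Bracket: h₀ sin ϕ sin δ + cos ϕ cos δ sin h₀ = 1.6718×0.23005×0.39234 + 0.97318×0.91982×0.99490 = 0.150893 + 0.890585 = 1.041478.
Q̄ = (S_0/π) × [bracket] = (1926/π) × 1.041478 = 638.49 W/m².
— Configuration B (ϕ=-31.0°):
Solar declination: sin δ = sin ε · sin L_s = sin 56.80° × sin 319.0° = -0.54897, so δ = -33.296°.
cos h₀ = −tan(-31.0°) tan(-33.296°) = -0.3946, h₀ = 1.9765 rad.
Bracket: h₀ sin ϕ sin δ + cos ϕ cos δ sin h₀ = 1.9765×-0.51504×-0.54897 + 0.85717×0.83584×0.91884 = 0.558839 + 0.658309 = 1.217148.
Q̄ = (S_0/π) × [bracket] = (1926/π) × 1.217148 = 746.19 W/m².
Ratio Q̄_A / Q̄_B = 638.49 / 746.19 = 0.8557.

Q̄_A / Q̄_B ≈ 0.856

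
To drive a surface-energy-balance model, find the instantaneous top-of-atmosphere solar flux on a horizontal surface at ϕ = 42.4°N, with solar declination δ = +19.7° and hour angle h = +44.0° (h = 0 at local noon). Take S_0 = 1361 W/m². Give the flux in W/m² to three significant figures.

990 W/m²

cos θ_z = sin ϕ sin δ + cos ϕ cos δ cos h = 0.227304 + 0.500109 = 0.727413.
Flux = S_0 · cos θ_z = 1361 × 0.727413 = 990.0 W/m².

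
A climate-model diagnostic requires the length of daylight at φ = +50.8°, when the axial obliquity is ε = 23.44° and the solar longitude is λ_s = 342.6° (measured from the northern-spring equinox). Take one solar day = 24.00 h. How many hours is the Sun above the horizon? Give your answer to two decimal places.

Solar declination: sin δ = sin ε · sin λ_s = sin 23.44° × sin 342.6° = -0.11895, so δ = -6.832°.
cos H₀ = −tan φ · tan δ = −tan(+50.8°) × tan(-6.832°) = 0.1469, so H₀ = 1.4234 rad = 81.55°.
Daylight = 2H₀/(2π) × 24.00 h = (1.4234/π) × 24.00 = 10.87 h.

10.87 h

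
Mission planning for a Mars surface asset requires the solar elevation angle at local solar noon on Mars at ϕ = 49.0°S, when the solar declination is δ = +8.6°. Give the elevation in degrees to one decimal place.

32.4°

At local noon the hour angle is zero, so the zenith angle equals |ϕ − δ| = |-49.0° − (+8.600°)| = 57.600°.
Elevation = 90° − 57.600° = 32.4°.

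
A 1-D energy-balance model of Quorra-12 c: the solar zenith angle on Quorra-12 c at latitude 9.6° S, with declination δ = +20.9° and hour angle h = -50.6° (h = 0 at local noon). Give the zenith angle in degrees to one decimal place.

cos θ_z = sin φ sin δ + cos φ cos δ cos h = -0.059493 + 0.584664 = 0.525171.
θ_z = arccos(0.525171) = 58.3°.

θ_z = 58.3°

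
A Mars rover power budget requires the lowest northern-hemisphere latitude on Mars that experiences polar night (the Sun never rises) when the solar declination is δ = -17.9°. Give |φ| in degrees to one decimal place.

|φ| = 72.1°

Polar night requires cos H₀ = −tan φ tan δ ≥ 1, i.e. tan φ tan δ ≤ −1.
The boundary is |tan φ| · |tan δ| = 1, so |φ| = 90° − |δ| = 90° − 17.9° = 72.1° in the northern hemisphere.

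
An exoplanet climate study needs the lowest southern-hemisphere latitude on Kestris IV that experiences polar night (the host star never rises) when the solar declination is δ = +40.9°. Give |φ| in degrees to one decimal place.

|φ| = 49.1°

Polar night requires cos H₀ = −tan φ tan δ ≥ 1, i.e. tan φ tan δ ≤ −1.
The boundary is |tan φ| · |tan δ| = 1, so |φ| = 90° − |δ| = 90° − 40.9° = 49.1° in the southern hemisphere.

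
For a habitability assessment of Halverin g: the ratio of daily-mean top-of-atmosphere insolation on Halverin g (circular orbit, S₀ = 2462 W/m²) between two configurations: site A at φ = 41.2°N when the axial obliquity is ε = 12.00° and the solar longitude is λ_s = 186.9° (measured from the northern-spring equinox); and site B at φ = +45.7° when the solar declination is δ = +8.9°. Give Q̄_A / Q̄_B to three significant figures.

— Configuration A (φ=+41.2°):
Solar declination: sin δ = sin ε · sin λ_s = sin 12.00° × sin 186.9° = -0.02498, so δ = -1.431°.
cos H₀ = −tan(+41.2°) tan(-1.431°) = 0.0219, H₀ = 1.5489 rad.
Bracket: H₀ sin φ sin δ + cos φ cos δ sin H₀ = 1.5489×0.65869×-0.02498 + 0.75241×0.99969×0.99976 = -0.025486 + 0.751996 = 0.726510.
Q̄ = (S₀/π) × [bracket] = (2462/π) × 0.726510 = 569.35 W/m².
— Configuration B (φ=+45.7°):
cos H₀ = −tan(+45.7°) tan(+8.900°) = -0.1605, H₀ = 1.7320 rad.
Bracket: H₀ sin φ sin δ + cos φ cos δ sin H₀ = 1.7320×0.71569×0.15471 + 0.69842×0.98796×0.98704 = 0.191775 + 0.681068 = 0.872843.
Q̄ = (S₀/π) × [bracket] = (2462/π) × 0.872843 = 684.03 W/m².
Ratio Q̄_A / Q̄_B = 569.35 / 684.03 = 0.8323.

Q̄_A / Q̄_B ≈ 0.832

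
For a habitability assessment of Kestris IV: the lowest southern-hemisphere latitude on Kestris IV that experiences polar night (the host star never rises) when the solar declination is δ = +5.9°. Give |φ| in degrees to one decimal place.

|φ| = 84.1°

Polar night requires cos H₀ = −tan φ tan δ ≥ 1, i.e. tan φ tan δ ≤ −1.
The boundary is |tan φ| · |tan δ| = 1, so |φ| = 90° − |δ| = 90° − 5.9° = 84.1° in the southern hemisphere.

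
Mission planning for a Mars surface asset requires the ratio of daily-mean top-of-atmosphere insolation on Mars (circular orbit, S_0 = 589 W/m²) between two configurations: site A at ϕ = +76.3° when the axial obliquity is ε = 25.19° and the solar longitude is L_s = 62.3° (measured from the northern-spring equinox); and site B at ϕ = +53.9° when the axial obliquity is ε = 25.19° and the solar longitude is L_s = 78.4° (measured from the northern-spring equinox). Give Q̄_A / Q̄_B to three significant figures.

Q̄_A / Q̄_B ≈ 0.979

— Configuration A (ϕ=+76.3°):
Solar declination: sin δ = sin ε · sin L_s = sin 25.19° × sin 62.3° = 0.37684, so δ = +22.138°.
cos h₀ = −tan(+76.3°) tan(+22.138°) = -1.6689 ≤ −1 ⇒ polar day, h₀ = π.
Bracket: h₀ sin ϕ sin δ + cos ϕ cos δ sin h₀ = 3.1416×0.97155×0.37684 + 0.23684×0.92628×0.00000 = 1.150199 + 0.000000 = 1.150199.
Q̄ = (S_0/π) × [bracket] = (589/π) × 1.150199 = 215.64 W/m².
— Configuration B (ϕ=+53.9°):
Solar declination: sin δ = sin ε · sin L_s = sin 25.19° × sin 78.4° = 0.41693, so δ = +24.641°.
cos h₀ = −tan(+53.9°) tan(+24.641°) = -0.6290, h₀ = 2.2511 rad.
Bracket: h₀ sin ϕ sin δ + cos ϕ cos δ sin h₀ = 2.2511×0.80799×0.41693 + 0.58920×0.90894×0.77738 = 0.758340 + 0.416324 = 1.174664.
Q̄ = (S_0/π) × [bracket] = (589/π) × 1.174664 = 220.23 W/m².
Ratio Q̄_A / Q̄_B = 215.64 / 220.23 = 0.9792.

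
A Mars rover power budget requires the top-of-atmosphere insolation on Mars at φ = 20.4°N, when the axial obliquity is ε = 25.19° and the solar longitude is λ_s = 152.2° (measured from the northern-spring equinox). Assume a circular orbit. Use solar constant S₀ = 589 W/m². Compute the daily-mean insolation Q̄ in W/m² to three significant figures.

Solar declination: sin δ = sin ε · sin λ_s = sin 25.19° × sin 152.2° = 0.19850, so δ = +11.449°.
cos H₀ = −tan(+20.4°) tan(+11.449°) = -0.0753, H₀ = 1.6462 rad.
Bracket: H₀ sin φ sin δ + cos φ cos δ sin H₀ = 1.6462×0.34857×0.19850 + 0.93728×0.98010×0.99716 = 0.113902 + 0.916019 = 1.029921.
Q̄ = (S₀/π) × [bracket] = (589/π) × 1.029921 = 193.1 W/m².

Q̄ ≈ 193 W/m²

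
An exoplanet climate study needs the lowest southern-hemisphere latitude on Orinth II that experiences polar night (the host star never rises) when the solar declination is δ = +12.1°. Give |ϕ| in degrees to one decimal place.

|ϕ| = 77.9°

Polar night requires cos h₀ = −tan ϕ tan δ ≥ 1, i.e. tan ϕ tan δ ≤ −1.
The boundary is |tan ϕ| · |tan δ| = 1, so |ϕ| = 90° − |δ| = 90° − 12.1° = 77.9° in the southern hemisphere.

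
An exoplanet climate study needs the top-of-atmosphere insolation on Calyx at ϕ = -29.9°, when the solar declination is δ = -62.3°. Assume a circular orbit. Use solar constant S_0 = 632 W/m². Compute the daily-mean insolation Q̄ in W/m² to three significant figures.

cos h₀ = −tan(-29.9°) tan(-62.300°) = -1.0953 ≤ −1 ⇒ polar day, h₀ = π.
Bracket: h₀ sin ϕ sin δ + cos ϕ cos δ sin h₀ = 3.1416×-0.49849×-0.88539 + 0.86690×0.46484×0.00000 = 1.386570 + 0.000000 = 1.386570.
Q̄ = (S_0/π) × [bracket] = (632/π) × 1.386570 = 278.9 W/m².

Q̄ ≈ 279 W/m²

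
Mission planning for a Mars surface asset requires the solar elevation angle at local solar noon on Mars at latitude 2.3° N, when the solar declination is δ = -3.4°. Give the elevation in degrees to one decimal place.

84.3°

At local noon the hour angle is zero, so the zenith angle equals |φ − δ| = |+2.3° − (-3.400°)| = 5.700°.
Elevation = 90° − 5.700° = 84.3°.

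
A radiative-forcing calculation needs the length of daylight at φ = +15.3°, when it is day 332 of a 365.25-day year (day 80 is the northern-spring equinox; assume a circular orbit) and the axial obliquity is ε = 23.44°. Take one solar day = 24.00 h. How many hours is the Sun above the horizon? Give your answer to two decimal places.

Solar longitude: λ_s = 360° × (332 − 80)/365.25 = 248.378°.
sin δ = sin 23.44° × sin 248.378° = -0.36980, so δ = -21.703°.
cos H₀ = −tan φ · tan δ = −tan(+15.3°) × tan(-21.703°) = 0.1089, so H₀ = 1.4617 rad = 83.75°.
Daylight = 2H₀/(2π) × 24.00 h = (1.4617/π) × 24.00 = 11.17 h.

11.17 h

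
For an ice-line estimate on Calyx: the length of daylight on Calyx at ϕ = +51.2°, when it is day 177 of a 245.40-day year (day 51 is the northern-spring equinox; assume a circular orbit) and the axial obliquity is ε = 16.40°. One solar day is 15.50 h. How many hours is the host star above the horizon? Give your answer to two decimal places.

7.60 h

Solar longitude: L_s = 360° × (177 − 51)/245.40 = 184.841°.
sin δ = sin 16.40° × sin 184.841° = -0.02383, so δ = -1.365°.
cos h₀ = −tan ϕ · tan δ = −tan(+51.2°) × tan(-1.365°) = 0.0296, so h₀ = 1.5411 rad = 88.30°.
Daylight = 2h₀/(2π) × 15.50 h = (1.5411/π) × 15.50 = 7.60 h.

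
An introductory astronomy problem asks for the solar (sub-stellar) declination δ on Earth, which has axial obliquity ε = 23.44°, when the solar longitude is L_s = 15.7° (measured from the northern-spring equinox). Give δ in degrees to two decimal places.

sin δ = sin ε · sin L_s = sin 23.44° × sin 15.7° = 0.107642.
δ = arcsin(0.107642) = +6.18°.

δ = +6.18°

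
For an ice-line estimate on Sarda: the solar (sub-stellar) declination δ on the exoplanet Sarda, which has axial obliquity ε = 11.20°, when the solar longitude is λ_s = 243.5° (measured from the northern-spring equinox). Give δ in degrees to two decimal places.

δ = -10.01°

sin δ = sin ε · sin λ_s = sin 11.20° × sin 243.5° = -0.173827.
δ = arcsin(-0.173827) = -10.01°.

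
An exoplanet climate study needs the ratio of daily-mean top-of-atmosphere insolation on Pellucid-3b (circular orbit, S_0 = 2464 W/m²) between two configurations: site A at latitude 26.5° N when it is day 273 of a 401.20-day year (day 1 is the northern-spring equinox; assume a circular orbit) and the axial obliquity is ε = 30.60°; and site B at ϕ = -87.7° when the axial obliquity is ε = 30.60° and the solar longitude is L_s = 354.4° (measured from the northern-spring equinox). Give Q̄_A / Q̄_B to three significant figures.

Q̄_A / Q̄_B ≈ 3.21

— Configuration A (ϕ=+26.5°):
Solar longitude: L_s = 360° × (273 − 1)/401.20 = 244.068°.
sin δ = sin 30.60° × sin 244.068° = -0.45779, so δ = -27.244°.
cos h₀ = −tan(+26.5°) tan(-27.244°) = 0.2567, h₀ = 1.3112 rad.
Bracket: h₀ sin ϕ sin δ + cos ϕ cos δ sin h₀ = 1.3112×0.44620×-0.45779 + 0.89493×0.88906×0.96648 = -0.267833 + 0.768976 = 0.501143.
Q̄ = (S_0/π) × [bracket] = (2464/π) × 0.501143 = 393.05 W/m².
— Configuration B (ϕ=-87.7°):
Solar declination: sin δ = sin ε · sin L_s = sin 30.60° × sin 354.4° = -0.04967, so δ = -2.847°.
cos h₀ = −tan(-87.7°) tan(-2.847°) = -1.2383 ≤ −1 ⇒ polar day, h₀ = π.
Bracket: h₀ sin ϕ sin δ + cos ϕ cos δ sin h₀ = 3.1416×-0.99919×-0.04967 + 0.04013×0.99877×0.00000 = 0.155917 + 0.000000 = 0.155917.
Q̄ = (S_0/π) × [bracket] = (2464/π) × 0.155917 = 122.29 W/m².
Ratio Q̄_A / Q̄_B = 393.05 / 122.29 = 3.214.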